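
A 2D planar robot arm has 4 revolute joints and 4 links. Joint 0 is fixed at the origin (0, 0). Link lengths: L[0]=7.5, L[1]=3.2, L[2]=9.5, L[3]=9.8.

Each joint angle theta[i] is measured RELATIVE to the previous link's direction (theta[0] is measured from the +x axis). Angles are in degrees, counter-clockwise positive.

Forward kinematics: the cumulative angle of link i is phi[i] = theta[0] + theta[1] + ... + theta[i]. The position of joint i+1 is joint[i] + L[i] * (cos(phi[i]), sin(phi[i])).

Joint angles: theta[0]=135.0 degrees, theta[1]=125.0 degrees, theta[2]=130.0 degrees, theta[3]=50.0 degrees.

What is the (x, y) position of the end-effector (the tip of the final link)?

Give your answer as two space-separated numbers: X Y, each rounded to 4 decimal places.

Answer: 4.0700 16.5530

Derivation:
joint[0] = (0.0000, 0.0000)  (base)
link 0: phi[0] = 135 = 135 deg
  cos(135 deg) = -0.7071, sin(135 deg) = 0.7071
  joint[1] = (0.0000, 0.0000) + 7.5 * (-0.7071, 0.7071) = (0.0000 + -5.3033, 0.0000 + 5.3033) = (-5.3033, 5.3033)
link 1: phi[1] = 135 + 125 = 260 deg
  cos(260 deg) = -0.1736, sin(260 deg) = -0.9848
  joint[2] = (-5.3033, 5.3033) + 3.2 * (-0.1736, -0.9848) = (-5.3033 + -0.5557, 5.3033 + -3.1514) = (-5.8590, 2.1519)
link 2: phi[2] = 135 + 125 + 130 = 390 deg
  cos(390 deg) = 0.8660, sin(390 deg) = 0.5000
  joint[3] = (-5.8590, 2.1519) + 9.5 * (0.8660, 0.5000) = (-5.8590 + 8.2272, 2.1519 + 4.7500) = (2.3683, 6.9019)
link 3: phi[3] = 135 + 125 + 130 + 50 = 440 deg
  cos(440 deg) = 0.1736, sin(440 deg) = 0.9848
  joint[4] = (2.3683, 6.9019) + 9.8 * (0.1736, 0.9848) = (2.3683 + 1.7018, 6.9019 + 9.6511) = (4.0700, 16.5530)
End effector: (4.0700, 16.5530)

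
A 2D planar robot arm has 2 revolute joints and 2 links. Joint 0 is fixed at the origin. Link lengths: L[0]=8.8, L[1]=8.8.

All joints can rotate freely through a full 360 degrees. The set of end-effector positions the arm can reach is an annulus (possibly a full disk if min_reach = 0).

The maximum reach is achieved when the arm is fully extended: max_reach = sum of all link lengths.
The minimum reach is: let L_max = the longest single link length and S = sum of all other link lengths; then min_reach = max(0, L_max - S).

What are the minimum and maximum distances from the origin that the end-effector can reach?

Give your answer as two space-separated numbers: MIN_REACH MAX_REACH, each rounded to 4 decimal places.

Answer: 0.0000 17.6000

Derivation:
Link lengths: [8.8, 8.8]
max_reach = 8.8 + 8.8 = 17.6
L_max = max([8.8, 8.8]) = 8.8
S (sum of others) = 17.6 - 8.8 = 8.8
min_reach = max(0, 8.8 - 8.8) = max(0, 0) = 0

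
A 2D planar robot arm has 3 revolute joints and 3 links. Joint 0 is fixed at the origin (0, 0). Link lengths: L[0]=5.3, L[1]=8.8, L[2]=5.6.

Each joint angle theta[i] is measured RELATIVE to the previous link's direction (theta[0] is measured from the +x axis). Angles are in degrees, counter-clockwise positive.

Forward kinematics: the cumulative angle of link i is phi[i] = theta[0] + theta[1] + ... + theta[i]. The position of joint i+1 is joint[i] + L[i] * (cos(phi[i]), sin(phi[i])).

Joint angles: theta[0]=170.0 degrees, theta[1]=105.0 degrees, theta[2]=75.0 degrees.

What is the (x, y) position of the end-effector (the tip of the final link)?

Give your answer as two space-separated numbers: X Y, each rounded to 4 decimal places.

joint[0] = (0.0000, 0.0000)  (base)
link 0: phi[0] = 170 = 170 deg
  cos(170 deg) = -0.9848, sin(170 deg) = 0.1736
  joint[1] = (0.0000, 0.0000) + 5.3 * (-0.9848, 0.1736) = (0.0000 + -5.2195, 0.0000 + 0.9203) = (-5.2195, 0.9203)
link 1: phi[1] = 170 + 105 = 275 deg
  cos(275 deg) = 0.0872, sin(275 deg) = -0.9962
  joint[2] = (-5.2195, 0.9203) + 8.8 * (0.0872, -0.9962) = (-5.2195 + 0.7670, 0.9203 + -8.7665) = (-4.4525, -7.8462)
link 2: phi[2] = 170 + 105 + 75 = 350 deg
  cos(350 deg) = 0.9848, sin(350 deg) = -0.1736
  joint[3] = (-4.4525, -7.8462) + 5.6 * (0.9848, -0.1736) = (-4.4525 + 5.5149, -7.8462 + -0.9724) = (1.0624, -8.8186)
End effector: (1.0624, -8.8186)

Answer: 1.0624 -8.8186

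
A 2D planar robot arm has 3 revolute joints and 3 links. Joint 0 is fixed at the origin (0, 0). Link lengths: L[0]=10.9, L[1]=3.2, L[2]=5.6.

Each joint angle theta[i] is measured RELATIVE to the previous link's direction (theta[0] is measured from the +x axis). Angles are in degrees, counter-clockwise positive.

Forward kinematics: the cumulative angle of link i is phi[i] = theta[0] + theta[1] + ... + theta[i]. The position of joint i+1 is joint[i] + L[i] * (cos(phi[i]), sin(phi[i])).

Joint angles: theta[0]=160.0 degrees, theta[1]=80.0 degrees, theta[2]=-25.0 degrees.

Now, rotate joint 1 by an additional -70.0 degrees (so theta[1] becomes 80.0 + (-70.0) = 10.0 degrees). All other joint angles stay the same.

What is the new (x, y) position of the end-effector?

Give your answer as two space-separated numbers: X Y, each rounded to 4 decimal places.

Answer: -17.9813 7.4957

Derivation:
joint[0] = (0.0000, 0.0000)  (base)
link 0: phi[0] = 160 = 160 deg
  cos(160 deg) = -0.9397, sin(160 deg) = 0.3420
  joint[1] = (0.0000, 0.0000) + 10.9 * (-0.9397, 0.3420) = (0.0000 + -10.2426, 0.0000 + 3.7280) = (-10.2426, 3.7280)
link 1: phi[1] = 160 + 10 = 170 deg
  cos(170 deg) = -0.9848, sin(170 deg) = 0.1736
  joint[2] = (-10.2426, 3.7280) + 3.2 * (-0.9848, 0.1736) = (-10.2426 + -3.1514, 3.7280 + 0.5557) = (-13.3940, 4.2837)
link 2: phi[2] = 160 + 10 + -25 = 145 deg
  cos(145 deg) = -0.8192, sin(145 deg) = 0.5736
  joint[3] = (-13.3940, 4.2837) + 5.6 * (-0.8192, 0.5736) = (-13.3940 + -4.5873, 4.2837 + 3.2120) = (-17.9813, 7.4957)
End effector: (-17.9813, 7.4957)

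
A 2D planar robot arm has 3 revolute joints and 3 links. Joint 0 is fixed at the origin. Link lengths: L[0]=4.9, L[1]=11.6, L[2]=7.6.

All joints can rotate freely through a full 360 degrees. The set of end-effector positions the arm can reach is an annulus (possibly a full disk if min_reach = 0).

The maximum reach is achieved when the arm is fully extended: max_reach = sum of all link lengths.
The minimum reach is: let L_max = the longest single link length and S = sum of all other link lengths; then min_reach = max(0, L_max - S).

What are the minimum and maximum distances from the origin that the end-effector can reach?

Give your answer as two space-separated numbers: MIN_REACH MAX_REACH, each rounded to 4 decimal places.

Answer: 0.0000 24.1000

Derivation:
Link lengths: [4.9, 11.6, 7.6]
max_reach = 4.9 + 11.6 + 7.6 = 24.1
L_max = max([4.9, 11.6, 7.6]) = 11.6
S (sum of others) = 24.1 - 11.6 = 12.5
min_reach = max(0, 11.6 - 12.5) = max(0, -0.9) = 0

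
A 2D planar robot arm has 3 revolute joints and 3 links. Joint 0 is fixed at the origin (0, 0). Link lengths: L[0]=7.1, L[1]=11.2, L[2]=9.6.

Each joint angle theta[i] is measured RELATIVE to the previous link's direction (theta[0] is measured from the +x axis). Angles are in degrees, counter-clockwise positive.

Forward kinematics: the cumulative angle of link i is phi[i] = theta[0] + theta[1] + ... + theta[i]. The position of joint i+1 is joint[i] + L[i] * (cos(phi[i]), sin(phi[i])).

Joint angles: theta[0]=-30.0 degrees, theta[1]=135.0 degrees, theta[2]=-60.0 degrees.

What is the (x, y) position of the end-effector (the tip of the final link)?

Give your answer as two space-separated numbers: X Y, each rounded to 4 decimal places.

joint[0] = (0.0000, 0.0000)  (base)
link 0: phi[0] = -30 = -30 deg
  cos(-30 deg) = 0.8660, sin(-30 deg) = -0.5000
  joint[1] = (0.0000, 0.0000) + 7.1 * (0.8660, -0.5000) = (0.0000 + 6.1488, 0.0000 + -3.5500) = (6.1488, -3.5500)
link 1: phi[1] = -30 + 135 = 105 deg
  cos(105 deg) = -0.2588, sin(105 deg) = 0.9659
  joint[2] = (6.1488, -3.5500) + 11.2 * (-0.2588, 0.9659) = (6.1488 + -2.8988, -3.5500 + 10.8184) = (3.2500, 7.2684)
link 2: phi[2] = -30 + 135 + -60 = 45 deg
  cos(45 deg) = 0.7071, sin(45 deg) = 0.7071
  joint[3] = (3.2500, 7.2684) + 9.6 * (0.7071, 0.7071) = (3.2500 + 6.7882, 7.2684 + 6.7882) = (10.0382, 14.0566)
End effector: (10.0382, 14.0566)

Answer: 10.0382 14.0566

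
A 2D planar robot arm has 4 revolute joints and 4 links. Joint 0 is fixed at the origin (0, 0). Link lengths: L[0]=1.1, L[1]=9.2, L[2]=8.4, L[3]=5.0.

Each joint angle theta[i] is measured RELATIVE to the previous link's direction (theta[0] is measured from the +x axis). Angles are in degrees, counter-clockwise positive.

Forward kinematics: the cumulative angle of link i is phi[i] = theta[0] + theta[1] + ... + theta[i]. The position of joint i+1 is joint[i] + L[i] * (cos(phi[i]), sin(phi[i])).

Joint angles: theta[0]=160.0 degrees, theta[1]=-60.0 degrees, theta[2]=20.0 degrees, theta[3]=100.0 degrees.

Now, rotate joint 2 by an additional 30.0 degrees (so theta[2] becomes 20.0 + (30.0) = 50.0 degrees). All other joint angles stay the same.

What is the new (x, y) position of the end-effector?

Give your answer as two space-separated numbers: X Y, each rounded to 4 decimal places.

Answer: -11.6159 8.9380

Derivation:
joint[0] = (0.0000, 0.0000)  (base)
link 0: phi[0] = 160 = 160 deg
  cos(160 deg) = -0.9397, sin(160 deg) = 0.3420
  joint[1] = (0.0000, 0.0000) + 1.1 * (-0.9397, 0.3420) = (0.0000 + -1.0337, 0.0000 + 0.3762) = (-1.0337, 0.3762)
link 1: phi[1] = 160 + -60 = 100 deg
  cos(100 deg) = -0.1736, sin(100 deg) = 0.9848
  joint[2] = (-1.0337, 0.3762) + 9.2 * (-0.1736, 0.9848) = (-1.0337 + -1.5976, 0.3762 + 9.0602) = (-2.6312, 9.4365)
link 2: phi[2] = 160 + -60 + 50 = 150 deg
  cos(150 deg) = -0.8660, sin(150 deg) = 0.5000
  joint[3] = (-2.6312, 9.4365) + 8.4 * (-0.8660, 0.5000) = (-2.6312 + -7.2746, 9.4365 + 4.2000) = (-9.9058, 13.6365)
link 3: phi[3] = 160 + -60 + 50 + 100 = 250 deg
  cos(250 deg) = -0.3420, sin(250 deg) = -0.9397
  joint[4] = (-9.9058, 13.6365) + 5 * (-0.3420, -0.9397) = (-9.9058 + -1.7101, 13.6365 + -4.6985) = (-11.6159, 8.9380)
End effector: (-11.6159, 8.9380)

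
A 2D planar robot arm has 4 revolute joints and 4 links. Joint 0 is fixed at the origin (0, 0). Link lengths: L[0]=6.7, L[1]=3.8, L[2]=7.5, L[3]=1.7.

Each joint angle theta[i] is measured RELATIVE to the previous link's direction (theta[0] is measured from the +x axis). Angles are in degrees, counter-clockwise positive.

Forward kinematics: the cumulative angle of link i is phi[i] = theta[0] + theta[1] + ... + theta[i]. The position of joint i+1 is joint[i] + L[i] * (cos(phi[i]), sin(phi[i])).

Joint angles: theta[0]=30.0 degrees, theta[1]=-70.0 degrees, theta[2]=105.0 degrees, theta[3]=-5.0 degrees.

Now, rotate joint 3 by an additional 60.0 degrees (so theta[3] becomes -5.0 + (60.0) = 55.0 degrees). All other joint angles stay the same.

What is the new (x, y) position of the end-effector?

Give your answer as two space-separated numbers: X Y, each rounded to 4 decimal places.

joint[0] = (0.0000, 0.0000)  (base)
link 0: phi[0] = 30 = 30 deg
  cos(30 deg) = 0.8660, sin(30 deg) = 0.5000
  joint[1] = (0.0000, 0.0000) + 6.7 * (0.8660, 0.5000) = (0.0000 + 5.8024, 0.0000 + 3.3500) = (5.8024, 3.3500)
link 1: phi[1] = 30 + -70 = -40 deg
  cos(-40 deg) = 0.7660, sin(-40 deg) = -0.6428
  joint[2] = (5.8024, 3.3500) + 3.8 * (0.7660, -0.6428) = (5.8024 + 2.9110, 3.3500 + -2.4426) = (8.7133, 0.9074)
link 2: phi[2] = 30 + -70 + 105 = 65 deg
  cos(65 deg) = 0.4226, sin(65 deg) = 0.9063
  joint[3] = (8.7133, 0.9074) + 7.5 * (0.4226, 0.9063) = (8.7133 + 3.1696, 0.9074 + 6.7973) = (11.8830, 7.7047)
link 3: phi[3] = 30 + -70 + 105 + 55 = 120 deg
  cos(120 deg) = -0.5000, sin(120 deg) = 0.8660
  joint[4] = (11.8830, 7.7047) + 1.7 * (-0.5000, 0.8660) = (11.8830 + -0.8500, 7.7047 + 1.4722) = (11.0330, 9.1770)
End effector: (11.0330, 9.1770)

Answer: 11.0330 9.1770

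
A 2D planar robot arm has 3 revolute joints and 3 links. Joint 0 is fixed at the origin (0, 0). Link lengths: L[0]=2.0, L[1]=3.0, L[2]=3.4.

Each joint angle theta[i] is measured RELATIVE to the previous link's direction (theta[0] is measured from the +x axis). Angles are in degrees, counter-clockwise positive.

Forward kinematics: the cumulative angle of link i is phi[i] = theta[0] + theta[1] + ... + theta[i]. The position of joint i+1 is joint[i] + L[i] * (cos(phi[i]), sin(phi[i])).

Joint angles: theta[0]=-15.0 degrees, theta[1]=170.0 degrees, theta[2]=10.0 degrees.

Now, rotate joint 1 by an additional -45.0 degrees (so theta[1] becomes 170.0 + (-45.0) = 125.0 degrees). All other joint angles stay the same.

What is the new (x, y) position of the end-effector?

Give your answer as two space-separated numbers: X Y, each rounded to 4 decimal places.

Answer: -0.7942 5.2459

Derivation:
joint[0] = (0.0000, 0.0000)  (base)
link 0: phi[0] = -15 = -15 deg
  cos(-15 deg) = 0.9659, sin(-15 deg) = -0.2588
  joint[1] = (0.0000, 0.0000) + 2 * (0.9659, -0.2588) = (0.0000 + 1.9319, 0.0000 + -0.5176) = (1.9319, -0.5176)
link 1: phi[1] = -15 + 125 = 110 deg
  cos(110 deg) = -0.3420, sin(110 deg) = 0.9397
  joint[2] = (1.9319, -0.5176) + 3 * (-0.3420, 0.9397) = (1.9319 + -1.0261, -0.5176 + 2.8191) = (0.9058, 2.3014)
link 2: phi[2] = -15 + 125 + 10 = 120 deg
  cos(120 deg) = -0.5000, sin(120 deg) = 0.8660
  joint[3] = (0.9058, 2.3014) + 3.4 * (-0.5000, 0.8660) = (0.9058 + -1.7000, 2.3014 + 2.9445) = (-0.7942, 5.2459)
End effector: (-0.7942, 5.2459)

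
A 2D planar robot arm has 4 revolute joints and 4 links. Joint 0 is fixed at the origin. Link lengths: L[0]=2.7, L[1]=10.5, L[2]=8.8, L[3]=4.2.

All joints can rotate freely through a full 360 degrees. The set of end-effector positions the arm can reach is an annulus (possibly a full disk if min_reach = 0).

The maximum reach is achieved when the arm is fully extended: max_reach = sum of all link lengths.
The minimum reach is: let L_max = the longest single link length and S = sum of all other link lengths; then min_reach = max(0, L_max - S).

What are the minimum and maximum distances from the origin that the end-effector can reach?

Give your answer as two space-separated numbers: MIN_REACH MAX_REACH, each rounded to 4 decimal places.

Link lengths: [2.7, 10.5, 8.8, 4.2]
max_reach = 2.7 + 10.5 + 8.8 + 4.2 = 26.2
L_max = max([2.7, 10.5, 8.8, 4.2]) = 10.5
S (sum of others) = 26.2 - 10.5 = 15.7
min_reach = max(0, 10.5 - 15.7) = max(0, -5.2) = 0

Answer: 0.0000 26.2000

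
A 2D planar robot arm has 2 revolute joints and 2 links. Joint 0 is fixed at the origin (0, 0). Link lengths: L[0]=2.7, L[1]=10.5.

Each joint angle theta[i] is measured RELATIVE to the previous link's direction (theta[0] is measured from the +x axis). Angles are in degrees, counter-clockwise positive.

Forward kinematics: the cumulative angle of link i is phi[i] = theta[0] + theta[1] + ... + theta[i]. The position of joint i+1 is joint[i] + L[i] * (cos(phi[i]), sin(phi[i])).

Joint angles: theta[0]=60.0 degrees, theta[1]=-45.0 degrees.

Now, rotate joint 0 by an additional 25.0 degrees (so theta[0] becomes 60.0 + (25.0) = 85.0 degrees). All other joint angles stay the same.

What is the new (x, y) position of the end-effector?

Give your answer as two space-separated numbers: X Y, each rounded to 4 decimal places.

joint[0] = (0.0000, 0.0000)  (base)
link 0: phi[0] = 85 = 85 deg
  cos(85 deg) = 0.0872, sin(85 deg) = 0.9962
  joint[1] = (0.0000, 0.0000) + 2.7 * (0.0872, 0.9962) = (0.0000 + 0.2353, 0.0000 + 2.6897) = (0.2353, 2.6897)
link 1: phi[1] = 85 + -45 = 40 deg
  cos(40 deg) = 0.7660, sin(40 deg) = 0.6428
  joint[2] = (0.2353, 2.6897) + 10.5 * (0.7660, 0.6428) = (0.2353 + 8.0435, 2.6897 + 6.7493) = (8.2788, 9.4390)
End effector: (8.2788, 9.4390)

Answer: 8.2788 9.4390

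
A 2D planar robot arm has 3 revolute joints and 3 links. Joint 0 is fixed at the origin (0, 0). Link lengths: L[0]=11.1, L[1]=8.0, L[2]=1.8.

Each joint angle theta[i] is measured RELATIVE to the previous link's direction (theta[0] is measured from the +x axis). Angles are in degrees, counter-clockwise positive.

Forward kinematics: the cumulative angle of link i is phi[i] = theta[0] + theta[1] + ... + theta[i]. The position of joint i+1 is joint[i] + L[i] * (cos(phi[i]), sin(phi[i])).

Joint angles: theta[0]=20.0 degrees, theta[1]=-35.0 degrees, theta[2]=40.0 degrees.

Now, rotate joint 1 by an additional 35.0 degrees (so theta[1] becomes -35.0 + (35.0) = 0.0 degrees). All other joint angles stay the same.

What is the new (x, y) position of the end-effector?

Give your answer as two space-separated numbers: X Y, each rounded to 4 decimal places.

joint[0] = (0.0000, 0.0000)  (base)
link 0: phi[0] = 20 = 20 deg
  cos(20 deg) = 0.9397, sin(20 deg) = 0.3420
  joint[1] = (0.0000, 0.0000) + 11.1 * (0.9397, 0.3420) = (0.0000 + 10.4306, 0.0000 + 3.7964) = (10.4306, 3.7964)
link 1: phi[1] = 20 + 0 = 20 deg
  cos(20 deg) = 0.9397, sin(20 deg) = 0.3420
  joint[2] = (10.4306, 3.7964) + 8 * (0.9397, 0.3420) = (10.4306 + 7.5175, 3.7964 + 2.7362) = (17.9481, 6.5326)
link 2: phi[2] = 20 + 0 + 40 = 60 deg
  cos(60 deg) = 0.5000, sin(60 deg) = 0.8660
  joint[3] = (17.9481, 6.5326) + 1.8 * (0.5000, 0.8660) = (17.9481 + 0.9000, 6.5326 + 1.5588) = (18.8481, 8.0914)
End effector: (18.8481, 8.0914)

Answer: 18.8481 8.0914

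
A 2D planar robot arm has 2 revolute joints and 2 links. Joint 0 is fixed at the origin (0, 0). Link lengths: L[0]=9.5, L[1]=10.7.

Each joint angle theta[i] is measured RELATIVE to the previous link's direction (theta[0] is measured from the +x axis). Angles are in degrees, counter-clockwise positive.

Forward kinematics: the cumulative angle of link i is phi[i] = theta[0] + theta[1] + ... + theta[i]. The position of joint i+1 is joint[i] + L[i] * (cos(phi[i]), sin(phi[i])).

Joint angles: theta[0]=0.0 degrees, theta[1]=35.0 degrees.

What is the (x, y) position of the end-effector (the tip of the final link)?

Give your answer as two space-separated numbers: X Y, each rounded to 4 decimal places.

Answer: 18.2649 6.1373

Derivation:
joint[0] = (0.0000, 0.0000)  (base)
link 0: phi[0] = 0 = 0 deg
  cos(0 deg) = 1.0000, sin(0 deg) = 0.0000
  joint[1] = (0.0000, 0.0000) + 9.5 * (1.0000, 0.0000) = (0.0000 + 9.5000, 0.0000 + 0.0000) = (9.5000, 0.0000)
link 1: phi[1] = 0 + 35 = 35 deg
  cos(35 deg) = 0.8192, sin(35 deg) = 0.5736
  joint[2] = (9.5000, 0.0000) + 10.7 * (0.8192, 0.5736) = (9.5000 + 8.7649, 0.0000 + 6.1373) = (18.2649, 6.1373)
End effector: (18.2649, 6.1373)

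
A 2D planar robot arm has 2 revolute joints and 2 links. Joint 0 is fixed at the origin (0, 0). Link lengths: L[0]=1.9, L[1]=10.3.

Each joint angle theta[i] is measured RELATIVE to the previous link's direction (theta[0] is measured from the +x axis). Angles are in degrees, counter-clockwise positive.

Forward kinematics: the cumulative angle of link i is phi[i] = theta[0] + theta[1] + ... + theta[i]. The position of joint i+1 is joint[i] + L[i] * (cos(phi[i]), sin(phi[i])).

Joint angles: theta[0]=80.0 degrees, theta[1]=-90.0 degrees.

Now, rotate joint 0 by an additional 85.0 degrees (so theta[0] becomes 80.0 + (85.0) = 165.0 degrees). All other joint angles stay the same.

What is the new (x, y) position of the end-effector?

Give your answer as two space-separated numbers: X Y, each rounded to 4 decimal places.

joint[0] = (0.0000, 0.0000)  (base)
link 0: phi[0] = 165 = 165 deg
  cos(165 deg) = -0.9659, sin(165 deg) = 0.2588
  joint[1] = (0.0000, 0.0000) + 1.9 * (-0.9659, 0.2588) = (0.0000 + -1.8353, 0.0000 + 0.4918) = (-1.8353, 0.4918)
link 1: phi[1] = 165 + -90 = 75 deg
  cos(75 deg) = 0.2588, sin(75 deg) = 0.9659
  joint[2] = (-1.8353, 0.4918) + 10.3 * (0.2588, 0.9659) = (-1.8353 + 2.6658, 0.4918 + 9.9490) = (0.8306, 10.4408)
End effector: (0.8306, 10.4408)

Answer: 0.8306 10.4408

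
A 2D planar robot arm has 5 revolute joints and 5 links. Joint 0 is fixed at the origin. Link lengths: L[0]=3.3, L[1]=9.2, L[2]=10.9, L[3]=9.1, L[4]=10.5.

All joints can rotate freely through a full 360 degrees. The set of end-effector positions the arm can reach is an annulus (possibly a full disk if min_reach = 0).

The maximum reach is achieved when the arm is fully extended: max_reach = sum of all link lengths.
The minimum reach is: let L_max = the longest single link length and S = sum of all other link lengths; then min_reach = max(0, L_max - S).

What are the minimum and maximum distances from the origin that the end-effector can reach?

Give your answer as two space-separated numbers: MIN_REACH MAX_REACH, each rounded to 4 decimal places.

Answer: 0.0000 43.0000

Derivation:
Link lengths: [3.3, 9.2, 10.9, 9.1, 10.5]
max_reach = 3.3 + 9.2 + 10.9 + 9.1 + 10.5 = 43
L_max = max([3.3, 9.2, 10.9, 9.1, 10.5]) = 10.9
S (sum of others) = 43 - 10.9 = 32.1
min_reach = max(0, 10.9 - 32.1) = max(0, -21.2) = 0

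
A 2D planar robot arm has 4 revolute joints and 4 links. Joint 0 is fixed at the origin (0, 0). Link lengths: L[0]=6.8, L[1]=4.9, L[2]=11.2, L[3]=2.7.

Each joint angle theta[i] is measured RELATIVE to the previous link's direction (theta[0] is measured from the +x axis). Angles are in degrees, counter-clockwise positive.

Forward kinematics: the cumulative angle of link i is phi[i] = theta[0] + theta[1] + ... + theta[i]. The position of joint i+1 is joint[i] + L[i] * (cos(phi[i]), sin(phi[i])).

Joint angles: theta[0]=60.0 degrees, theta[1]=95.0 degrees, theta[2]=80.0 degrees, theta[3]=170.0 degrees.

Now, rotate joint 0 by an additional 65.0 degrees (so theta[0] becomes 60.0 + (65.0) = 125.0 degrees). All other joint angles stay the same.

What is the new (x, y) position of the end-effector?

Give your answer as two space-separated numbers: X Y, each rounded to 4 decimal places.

Answer: -2.9774 -4.7417

Derivation:
joint[0] = (0.0000, 0.0000)  (base)
link 0: phi[0] = 125 = 125 deg
  cos(125 deg) = -0.5736, sin(125 deg) = 0.8192
  joint[1] = (0.0000, 0.0000) + 6.8 * (-0.5736, 0.8192) = (0.0000 + -3.9003, 0.0000 + 5.5702) = (-3.9003, 5.5702)
link 1: phi[1] = 125 + 95 = 220 deg
  cos(220 deg) = -0.7660, sin(220 deg) = -0.6428
  joint[2] = (-3.9003, 5.5702) + 4.9 * (-0.7660, -0.6428) = (-3.9003 + -3.7536, 5.5702 + -3.1497) = (-7.6539, 2.4206)
link 2: phi[2] = 125 + 95 + 80 = 300 deg
  cos(300 deg) = 0.5000, sin(300 deg) = -0.8660
  joint[3] = (-7.6539, 2.4206) + 11.2 * (0.5000, -0.8660) = (-7.6539 + 5.6000, 2.4206 + -9.6995) = (-2.0539, -7.2789)
link 3: phi[3] = 125 + 95 + 80 + 170 = 470 deg
  cos(470 deg) = -0.3420, sin(470 deg) = 0.9397
  joint[4] = (-2.0539, -7.2789) + 2.7 * (-0.3420, 0.9397) = (-2.0539 + -0.9235, -7.2789 + 2.5372) = (-2.9774, -4.7417)
End effector: (-2.9774, -4.7417)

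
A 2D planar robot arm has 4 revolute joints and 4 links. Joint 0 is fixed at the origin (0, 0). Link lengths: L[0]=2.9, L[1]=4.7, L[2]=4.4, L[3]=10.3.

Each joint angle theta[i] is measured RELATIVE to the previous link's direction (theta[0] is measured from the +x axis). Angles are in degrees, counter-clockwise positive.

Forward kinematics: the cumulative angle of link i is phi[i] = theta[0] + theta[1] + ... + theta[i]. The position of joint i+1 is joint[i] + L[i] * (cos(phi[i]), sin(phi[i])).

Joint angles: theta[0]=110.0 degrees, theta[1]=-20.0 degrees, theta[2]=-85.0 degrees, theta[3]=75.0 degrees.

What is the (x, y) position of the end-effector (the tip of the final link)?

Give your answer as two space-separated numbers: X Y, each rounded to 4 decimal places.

Answer: 5.1800 17.9521

Derivation:
joint[0] = (0.0000, 0.0000)  (base)
link 0: phi[0] = 110 = 110 deg
  cos(110 deg) = -0.3420, sin(110 deg) = 0.9397
  joint[1] = (0.0000, 0.0000) + 2.9 * (-0.3420, 0.9397) = (0.0000 + -0.9919, 0.0000 + 2.7251) = (-0.9919, 2.7251)
link 1: phi[1] = 110 + -20 = 90 deg
  cos(90 deg) = 0.0000, sin(90 deg) = 1.0000
  joint[2] = (-0.9919, 2.7251) + 4.7 * (0.0000, 1.0000) = (-0.9919 + 0.0000, 2.7251 + 4.7000) = (-0.9919, 7.4251)
link 2: phi[2] = 110 + -20 + -85 = 5 deg
  cos(5 deg) = 0.9962, sin(5 deg) = 0.0872
  joint[3] = (-0.9919, 7.4251) + 4.4 * (0.9962, 0.0872) = (-0.9919 + 4.3833, 7.4251 + 0.3835) = (3.3914, 7.8086)
link 3: phi[3] = 110 + -20 + -85 + 75 = 80 deg
  cos(80 deg) = 0.1736, sin(80 deg) = 0.9848
  joint[4] = (3.3914, 7.8086) + 10.3 * (0.1736, 0.9848) = (3.3914 + 1.7886, 7.8086 + 10.1435) = (5.1800, 17.9521)
End effector: (5.1800, 17.9521)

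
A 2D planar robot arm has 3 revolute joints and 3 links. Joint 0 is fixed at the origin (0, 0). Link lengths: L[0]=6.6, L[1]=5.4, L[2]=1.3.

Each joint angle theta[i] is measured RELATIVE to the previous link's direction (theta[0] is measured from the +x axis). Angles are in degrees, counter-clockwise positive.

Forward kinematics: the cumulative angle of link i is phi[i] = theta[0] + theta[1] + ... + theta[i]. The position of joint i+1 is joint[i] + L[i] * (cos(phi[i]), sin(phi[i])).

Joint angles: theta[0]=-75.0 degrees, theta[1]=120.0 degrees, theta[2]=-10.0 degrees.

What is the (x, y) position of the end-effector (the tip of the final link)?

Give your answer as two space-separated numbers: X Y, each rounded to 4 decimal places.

joint[0] = (0.0000, 0.0000)  (base)
link 0: phi[0] = -75 = -75 deg
  cos(-75 deg) = 0.2588, sin(-75 deg) = -0.9659
  joint[1] = (0.0000, 0.0000) + 6.6 * (0.2588, -0.9659) = (0.0000 + 1.7082, 0.0000 + -6.3751) = (1.7082, -6.3751)
link 1: phi[1] = -75 + 120 = 45 deg
  cos(45 deg) = 0.7071, sin(45 deg) = 0.7071
  joint[2] = (1.7082, -6.3751) + 5.4 * (0.7071, 0.7071) = (1.7082 + 3.8184, -6.3751 + 3.8184) = (5.5266, -2.5567)
link 2: phi[2] = -75 + 120 + -10 = 35 deg
  cos(35 deg) = 0.8192, sin(35 deg) = 0.5736
  joint[3] = (5.5266, -2.5567) + 1.3 * (0.8192, 0.5736) = (5.5266 + 1.0649, -2.5567 + 0.7456) = (6.5915, -1.8111)
End effector: (6.5915, -1.8111)

Answer: 6.5915 -1.8111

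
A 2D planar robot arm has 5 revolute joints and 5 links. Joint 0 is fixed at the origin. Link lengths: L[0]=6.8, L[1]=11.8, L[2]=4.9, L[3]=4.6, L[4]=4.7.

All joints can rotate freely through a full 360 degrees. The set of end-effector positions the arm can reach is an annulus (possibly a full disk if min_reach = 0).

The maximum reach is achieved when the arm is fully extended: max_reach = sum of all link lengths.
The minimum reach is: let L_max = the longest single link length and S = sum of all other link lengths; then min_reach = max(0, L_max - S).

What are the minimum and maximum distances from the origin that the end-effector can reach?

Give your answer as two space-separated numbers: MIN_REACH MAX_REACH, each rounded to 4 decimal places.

Answer: 0.0000 32.8000

Derivation:
Link lengths: [6.8, 11.8, 4.9, 4.6, 4.7]
max_reach = 6.8 + 11.8 + 4.9 + 4.6 + 4.7 = 32.8
L_max = max([6.8, 11.8, 4.9, 4.6, 4.7]) = 11.8
S (sum of others) = 32.8 - 11.8 = 21
min_reach = max(0, 11.8 - 21) = max(0, -9.2) = 0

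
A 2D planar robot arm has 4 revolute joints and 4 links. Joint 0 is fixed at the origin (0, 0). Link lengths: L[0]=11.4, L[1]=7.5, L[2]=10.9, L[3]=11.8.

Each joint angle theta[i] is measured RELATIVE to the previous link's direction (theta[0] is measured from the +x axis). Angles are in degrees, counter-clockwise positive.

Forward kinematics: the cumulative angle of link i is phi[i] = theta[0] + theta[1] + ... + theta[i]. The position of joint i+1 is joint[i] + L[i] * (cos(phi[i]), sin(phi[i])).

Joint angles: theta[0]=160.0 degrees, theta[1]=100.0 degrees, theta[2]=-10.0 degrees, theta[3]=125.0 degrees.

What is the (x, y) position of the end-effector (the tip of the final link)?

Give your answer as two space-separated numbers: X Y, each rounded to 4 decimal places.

joint[0] = (0.0000, 0.0000)  (base)
link 0: phi[0] = 160 = 160 deg
  cos(160 deg) = -0.9397, sin(160 deg) = 0.3420
  joint[1] = (0.0000, 0.0000) + 11.4 * (-0.9397, 0.3420) = (0.0000 + -10.7125, 0.0000 + 3.8990) = (-10.7125, 3.8990)
link 1: phi[1] = 160 + 100 = 260 deg
  cos(260 deg) = -0.1736, sin(260 deg) = -0.9848
  joint[2] = (-10.7125, 3.8990) + 7.5 * (-0.1736, -0.9848) = (-10.7125 + -1.3024, 3.8990 + -7.3861) = (-12.0149, -3.4870)
link 2: phi[2] = 160 + 100 + -10 = 250 deg
  cos(250 deg) = -0.3420, sin(250 deg) = -0.9397
  joint[3] = (-12.0149, -3.4870) + 10.9 * (-0.3420, -0.9397) = (-12.0149 + -3.7280, -3.4870 + -10.2426) = (-15.7429, -13.7297)
link 3: phi[3] = 160 + 100 + -10 + 125 = 375 deg
  cos(375 deg) = 0.9659, sin(375 deg) = 0.2588
  joint[4] = (-15.7429, -13.7297) + 11.8 * (0.9659, 0.2588) = (-15.7429 + 11.3979, -13.7297 + 3.0541) = (-4.3450, -10.6756)
End effector: (-4.3450, -10.6756)

Answer: -4.3450 -10.6756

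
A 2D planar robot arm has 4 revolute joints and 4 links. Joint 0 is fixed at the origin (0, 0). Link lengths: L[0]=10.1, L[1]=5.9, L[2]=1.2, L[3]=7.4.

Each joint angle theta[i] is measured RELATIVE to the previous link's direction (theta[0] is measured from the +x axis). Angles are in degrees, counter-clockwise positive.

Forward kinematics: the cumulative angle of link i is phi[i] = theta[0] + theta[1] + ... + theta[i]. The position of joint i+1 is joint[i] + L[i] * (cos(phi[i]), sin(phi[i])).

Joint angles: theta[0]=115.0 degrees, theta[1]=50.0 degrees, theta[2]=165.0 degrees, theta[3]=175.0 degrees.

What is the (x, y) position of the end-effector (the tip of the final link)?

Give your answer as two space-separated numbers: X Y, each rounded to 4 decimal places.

joint[0] = (0.0000, 0.0000)  (base)
link 0: phi[0] = 115 = 115 deg
  cos(115 deg) = -0.4226, sin(115 deg) = 0.9063
  joint[1] = (0.0000, 0.0000) + 10.1 * (-0.4226, 0.9063) = (0.0000 + -4.2684, 0.0000 + 9.1537) = (-4.2684, 9.1537)
link 1: phi[1] = 115 + 50 = 165 deg
  cos(165 deg) = -0.9659, sin(165 deg) = 0.2588
  joint[2] = (-4.2684, 9.1537) + 5.9 * (-0.9659, 0.2588) = (-4.2684 + -5.6990, 9.1537 + 1.5270) = (-9.9674, 10.6807)
link 2: phi[2] = 115 + 50 + 165 = 330 deg
  cos(330 deg) = 0.8660, sin(330 deg) = -0.5000
  joint[3] = (-9.9674, 10.6807) + 1.2 * (0.8660, -0.5000) = (-9.9674 + 1.0392, 10.6807 + -0.6000) = (-8.9282, 10.0807)
link 3: phi[3] = 115 + 50 + 165 + 175 = 505 deg
  cos(505 deg) = -0.8192, sin(505 deg) = 0.5736
  joint[4] = (-8.9282, 10.0807) + 7.4 * (-0.8192, 0.5736) = (-8.9282 + -6.0617, 10.0807 + 4.2445) = (-14.9899, 14.3252)
End effector: (-14.9899, 14.3252)

Answer: -14.9899 14.3252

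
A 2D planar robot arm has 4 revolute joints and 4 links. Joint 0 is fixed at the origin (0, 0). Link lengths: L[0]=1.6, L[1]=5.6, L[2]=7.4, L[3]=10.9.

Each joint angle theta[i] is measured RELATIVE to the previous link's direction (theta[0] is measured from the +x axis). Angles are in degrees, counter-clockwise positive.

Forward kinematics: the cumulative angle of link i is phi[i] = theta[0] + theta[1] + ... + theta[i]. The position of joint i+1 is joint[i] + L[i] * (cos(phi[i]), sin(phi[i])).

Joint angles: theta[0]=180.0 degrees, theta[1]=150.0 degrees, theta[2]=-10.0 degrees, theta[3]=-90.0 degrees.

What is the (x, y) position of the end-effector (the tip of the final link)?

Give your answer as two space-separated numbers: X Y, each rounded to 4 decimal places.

joint[0] = (0.0000, 0.0000)  (base)
link 0: phi[0] = 180 = 180 deg
  cos(180 deg) = -1.0000, sin(180 deg) = 0.0000
  joint[1] = (0.0000, 0.0000) + 1.6 * (-1.0000, 0.0000) = (0.0000 + -1.6000, 0.0000 + 0.0000) = (-1.6000, 0.0000)
link 1: phi[1] = 180 + 150 = 330 deg
  cos(330 deg) = 0.8660, sin(330 deg) = -0.5000
  joint[2] = (-1.6000, 0.0000) + 5.6 * (0.8660, -0.5000) = (-1.6000 + 4.8497, 0.0000 + -2.8000) = (3.2497, -2.8000)
link 2: phi[2] = 180 + 150 + -10 = 320 deg
  cos(320 deg) = 0.7660, sin(320 deg) = -0.6428
  joint[3] = (3.2497, -2.8000) + 7.4 * (0.7660, -0.6428) = (3.2497 + 5.6687, -2.8000 + -4.7566) = (8.9185, -7.5566)
link 3: phi[3] = 180 + 150 + -10 + -90 = 230 deg
  cos(230 deg) = -0.6428, sin(230 deg) = -0.7660
  joint[4] = (8.9185, -7.5566) + 10.9 * (-0.6428, -0.7660) = (8.9185 + -7.0064, -7.5566 + -8.3499) = (1.9121, -15.9065)
End effector: (1.9121, -15.9065)

Answer: 1.9121 -15.9065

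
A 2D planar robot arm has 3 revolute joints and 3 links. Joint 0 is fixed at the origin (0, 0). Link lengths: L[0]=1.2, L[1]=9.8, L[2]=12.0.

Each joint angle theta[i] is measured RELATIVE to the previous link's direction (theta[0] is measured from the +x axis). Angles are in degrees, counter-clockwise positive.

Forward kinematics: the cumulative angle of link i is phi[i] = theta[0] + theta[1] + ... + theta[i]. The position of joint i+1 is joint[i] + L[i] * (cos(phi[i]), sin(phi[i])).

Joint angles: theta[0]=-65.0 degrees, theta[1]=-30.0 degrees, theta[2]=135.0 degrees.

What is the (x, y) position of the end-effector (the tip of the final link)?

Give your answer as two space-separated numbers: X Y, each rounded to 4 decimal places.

joint[0] = (0.0000, 0.0000)  (base)
link 0: phi[0] = -65 = -65 deg
  cos(-65 deg) = 0.4226, sin(-65 deg) = -0.9063
  joint[1] = (0.0000, 0.0000) + 1.2 * (0.4226, -0.9063) = (0.0000 + 0.5071, 0.0000 + -1.0876) = (0.5071, -1.0876)
link 1: phi[1] = -65 + -30 = -95 deg
  cos(-95 deg) = -0.0872, sin(-95 deg) = -0.9962
  joint[2] = (0.5071, -1.0876) + 9.8 * (-0.0872, -0.9962) = (0.5071 + -0.8541, -1.0876 + -9.7627) = (-0.3470, -10.8503)
link 2: phi[2] = -65 + -30 + 135 = 40 deg
  cos(40 deg) = 0.7660, sin(40 deg) = 0.6428
  joint[3] = (-0.3470, -10.8503) + 12 * (0.7660, 0.6428) = (-0.3470 + 9.1925, -10.8503 + 7.7135) = (8.8455, -3.1368)
End effector: (8.8455, -3.1368)

Answer: 8.8455 -3.1368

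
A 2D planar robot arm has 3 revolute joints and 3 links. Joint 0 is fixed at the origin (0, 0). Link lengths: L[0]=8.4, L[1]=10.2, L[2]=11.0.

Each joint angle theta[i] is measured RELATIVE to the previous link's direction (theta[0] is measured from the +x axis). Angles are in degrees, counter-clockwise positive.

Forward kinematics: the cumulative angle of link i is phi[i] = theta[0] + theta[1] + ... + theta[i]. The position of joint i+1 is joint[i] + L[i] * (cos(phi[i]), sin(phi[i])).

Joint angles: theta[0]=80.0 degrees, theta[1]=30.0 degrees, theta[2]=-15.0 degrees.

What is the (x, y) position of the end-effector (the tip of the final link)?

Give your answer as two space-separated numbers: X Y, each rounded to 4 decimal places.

joint[0] = (0.0000, 0.0000)  (base)
link 0: phi[0] = 80 = 80 deg
  cos(80 deg) = 0.1736, sin(80 deg) = 0.9848
  joint[1] = (0.0000, 0.0000) + 8.4 * (0.1736, 0.9848) = (0.0000 + 1.4586, 0.0000 + 8.2724) = (1.4586, 8.2724)
link 1: phi[1] = 80 + 30 = 110 deg
  cos(110 deg) = -0.3420, sin(110 deg) = 0.9397
  joint[2] = (1.4586, 8.2724) + 10.2 * (-0.3420, 0.9397) = (1.4586 + -3.4886, 8.2724 + 9.5849) = (-2.0300, 17.8572)
link 2: phi[2] = 80 + 30 + -15 = 95 deg
  cos(95 deg) = -0.0872, sin(95 deg) = 0.9962
  joint[3] = (-2.0300, 17.8572) + 11 * (-0.0872, 0.9962) = (-2.0300 + -0.9587, 17.8572 + 10.9581) = (-2.9887, 28.8154)
End effector: (-2.9887, 28.8154)

Answer: -2.9887 28.8154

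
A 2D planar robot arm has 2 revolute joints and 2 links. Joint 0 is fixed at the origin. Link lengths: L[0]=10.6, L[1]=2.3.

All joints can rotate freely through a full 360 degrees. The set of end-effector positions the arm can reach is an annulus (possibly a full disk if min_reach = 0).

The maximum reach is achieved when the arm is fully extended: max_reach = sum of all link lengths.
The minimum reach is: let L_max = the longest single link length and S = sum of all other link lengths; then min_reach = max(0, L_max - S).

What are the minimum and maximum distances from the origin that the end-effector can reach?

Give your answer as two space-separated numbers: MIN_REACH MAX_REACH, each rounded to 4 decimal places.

Answer: 8.3000 12.9000

Derivation:
Link lengths: [10.6, 2.3]
max_reach = 10.6 + 2.3 = 12.9
L_max = max([10.6, 2.3]) = 10.6
S (sum of others) = 12.9 - 10.6 = 2.3
min_reach = max(0, 10.6 - 2.3) = max(0, 8.3) = 8.3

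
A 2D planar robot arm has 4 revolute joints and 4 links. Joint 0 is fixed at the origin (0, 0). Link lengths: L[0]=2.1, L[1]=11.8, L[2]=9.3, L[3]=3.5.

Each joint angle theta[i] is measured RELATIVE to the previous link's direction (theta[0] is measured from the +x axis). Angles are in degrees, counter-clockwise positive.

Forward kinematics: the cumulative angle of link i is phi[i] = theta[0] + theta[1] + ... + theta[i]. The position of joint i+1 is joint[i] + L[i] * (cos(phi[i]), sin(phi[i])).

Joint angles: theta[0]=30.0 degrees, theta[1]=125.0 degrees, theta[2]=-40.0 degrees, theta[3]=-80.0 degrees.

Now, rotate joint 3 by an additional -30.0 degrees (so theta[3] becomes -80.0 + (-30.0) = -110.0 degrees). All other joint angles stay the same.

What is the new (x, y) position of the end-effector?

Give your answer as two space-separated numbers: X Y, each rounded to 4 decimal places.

Answer: -9.3194 14.7706

Derivation:
joint[0] = (0.0000, 0.0000)  (base)
link 0: phi[0] = 30 = 30 deg
  cos(30 deg) = 0.8660, sin(30 deg) = 0.5000
  joint[1] = (0.0000, 0.0000) + 2.1 * (0.8660, 0.5000) = (0.0000 + 1.8187, 0.0000 + 1.0500) = (1.8187, 1.0500)
link 1: phi[1] = 30 + 125 = 155 deg
  cos(155 deg) = -0.9063, sin(155 deg) = 0.4226
  joint[2] = (1.8187, 1.0500) + 11.8 * (-0.9063, 0.4226) = (1.8187 + -10.6944, 1.0500 + 4.9869) = (-8.8758, 6.0369)
link 2: phi[2] = 30 + 125 + -40 = 115 deg
  cos(115 deg) = -0.4226, sin(115 deg) = 0.9063
  joint[3] = (-8.8758, 6.0369) + 9.3 * (-0.4226, 0.9063) = (-8.8758 + -3.9303, 6.0369 + 8.4287) = (-12.8061, 14.4656)
link 3: phi[3] = 30 + 125 + -40 + -110 = 5 deg
  cos(5 deg) = 0.9962, sin(5 deg) = 0.0872
  joint[4] = (-12.8061, 14.4656) + 3.5 * (0.9962, 0.0872) = (-12.8061 + 3.4867, 14.4656 + 0.3050) = (-9.3194, 14.7706)
End effector: (-9.3194, 14.7706)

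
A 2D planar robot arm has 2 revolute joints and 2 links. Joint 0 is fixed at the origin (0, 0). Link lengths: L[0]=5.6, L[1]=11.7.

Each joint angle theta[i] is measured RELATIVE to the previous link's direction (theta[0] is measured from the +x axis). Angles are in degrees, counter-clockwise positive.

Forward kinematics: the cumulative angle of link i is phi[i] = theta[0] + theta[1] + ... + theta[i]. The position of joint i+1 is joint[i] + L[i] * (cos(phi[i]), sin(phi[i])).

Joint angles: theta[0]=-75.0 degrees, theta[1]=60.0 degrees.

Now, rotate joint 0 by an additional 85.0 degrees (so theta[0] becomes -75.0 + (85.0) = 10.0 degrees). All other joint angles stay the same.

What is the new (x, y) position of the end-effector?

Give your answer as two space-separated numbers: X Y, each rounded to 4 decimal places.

Answer: 9.5166 11.9668

Derivation:
joint[0] = (0.0000, 0.0000)  (base)
link 0: phi[0] = 10 = 10 deg
  cos(10 deg) = 0.9848, sin(10 deg) = 0.1736
  joint[1] = (0.0000, 0.0000) + 5.6 * (0.9848, 0.1736) = (0.0000 + 5.5149, 0.0000 + 0.9724) = (5.5149, 0.9724)
link 1: phi[1] = 10 + 60 = 70 deg
  cos(70 deg) = 0.3420, sin(70 deg) = 0.9397
  joint[2] = (5.5149, 0.9724) + 11.7 * (0.3420, 0.9397) = (5.5149 + 4.0016, 0.9724 + 10.9944) = (9.5166, 11.9668)
End effector: (9.5166, 11.9668)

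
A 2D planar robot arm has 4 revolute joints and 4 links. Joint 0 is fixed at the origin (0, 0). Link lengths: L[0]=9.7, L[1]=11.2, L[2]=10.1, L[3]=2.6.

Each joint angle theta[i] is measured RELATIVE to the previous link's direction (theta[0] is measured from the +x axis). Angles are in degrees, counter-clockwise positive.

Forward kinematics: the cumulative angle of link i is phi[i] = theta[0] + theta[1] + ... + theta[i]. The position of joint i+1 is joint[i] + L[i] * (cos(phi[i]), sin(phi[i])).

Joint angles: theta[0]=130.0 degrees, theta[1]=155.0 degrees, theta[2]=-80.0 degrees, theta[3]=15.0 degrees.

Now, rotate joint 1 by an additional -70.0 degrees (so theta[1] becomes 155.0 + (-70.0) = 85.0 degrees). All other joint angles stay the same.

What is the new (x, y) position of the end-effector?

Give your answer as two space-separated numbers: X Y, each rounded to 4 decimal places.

joint[0] = (0.0000, 0.0000)  (base)
link 0: phi[0] = 130 = 130 deg
  cos(130 deg) = -0.6428, sin(130 deg) = 0.7660
  joint[1] = (0.0000, 0.0000) + 9.7 * (-0.6428, 0.7660) = (0.0000 + -6.2350, 0.0000 + 7.4306) = (-6.2350, 7.4306)
link 1: phi[1] = 130 + 85 = 215 deg
  cos(215 deg) = -0.8192, sin(215 deg) = -0.5736
  joint[2] = (-6.2350, 7.4306) + 11.2 * (-0.8192, -0.5736) = (-6.2350 + -9.1745, 7.4306 + -6.4241) = (-15.4095, 1.0066)
link 2: phi[2] = 130 + 85 + -80 = 135 deg
  cos(135 deg) = -0.7071, sin(135 deg) = 0.7071
  joint[3] = (-15.4095, 1.0066) + 10.1 * (-0.7071, 0.7071) = (-15.4095 + -7.1418, 1.0066 + 7.1418) = (-22.5513, 8.1484)
link 3: phi[3] = 130 + 85 + -80 + 15 = 150 deg
  cos(150 deg) = -0.8660, sin(150 deg) = 0.5000
  joint[4] = (-22.5513, 8.1484) + 2.6 * (-0.8660, 0.5000) = (-22.5513 + -2.2517, 8.1484 + 1.3000) = (-24.8030, 9.4484)
End effector: (-24.8030, 9.4484)

Answer: -24.8030 9.4484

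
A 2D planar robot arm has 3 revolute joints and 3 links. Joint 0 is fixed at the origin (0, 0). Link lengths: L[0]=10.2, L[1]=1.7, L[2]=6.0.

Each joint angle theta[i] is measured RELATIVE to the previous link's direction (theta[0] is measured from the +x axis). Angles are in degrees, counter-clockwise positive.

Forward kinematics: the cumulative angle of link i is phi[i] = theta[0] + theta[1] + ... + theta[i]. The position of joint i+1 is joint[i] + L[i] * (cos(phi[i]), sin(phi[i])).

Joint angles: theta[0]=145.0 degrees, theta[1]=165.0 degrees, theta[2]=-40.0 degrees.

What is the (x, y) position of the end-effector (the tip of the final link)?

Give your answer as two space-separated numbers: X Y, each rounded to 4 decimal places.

Answer: -7.2626 -1.4518

Derivation:
joint[0] = (0.0000, 0.0000)  (base)
link 0: phi[0] = 145 = 145 deg
  cos(145 deg) = -0.8192, sin(145 deg) = 0.5736
  joint[1] = (0.0000, 0.0000) + 10.2 * (-0.8192, 0.5736) = (0.0000 + -8.3554, 0.0000 + 5.8505) = (-8.3554, 5.8505)
link 1: phi[1] = 145 + 165 = 310 deg
  cos(310 deg) = 0.6428, sin(310 deg) = -0.7660
  joint[2] = (-8.3554, 5.8505) + 1.7 * (0.6428, -0.7660) = (-8.3554 + 1.0927, 5.8505 + -1.3023) = (-7.2626, 4.5482)
link 2: phi[2] = 145 + 165 + -40 = 270 deg
  cos(270 deg) = -0.0000, sin(270 deg) = -1.0000
  joint[3] = (-7.2626, 4.5482) + 6 * (-0.0000, -1.0000) = (-7.2626 + -0.0000, 4.5482 + -6.0000) = (-7.2626, -1.4518)
End effector: (-7.2626, -1.4518)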